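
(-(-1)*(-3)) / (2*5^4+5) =-3 / 1255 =-0.00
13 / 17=0.76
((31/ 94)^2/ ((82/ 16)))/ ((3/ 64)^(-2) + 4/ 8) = 34596/ 742756369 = 0.00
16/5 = 3.20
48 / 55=0.87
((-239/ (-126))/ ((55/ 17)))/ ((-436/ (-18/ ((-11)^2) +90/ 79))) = -1068569/ 802286870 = -0.00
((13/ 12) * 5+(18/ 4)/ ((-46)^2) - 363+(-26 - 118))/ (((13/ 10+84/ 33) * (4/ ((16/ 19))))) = -350244125/ 12754719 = -27.46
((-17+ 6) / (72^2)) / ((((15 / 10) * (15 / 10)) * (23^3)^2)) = -11 / 1726690609296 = -0.00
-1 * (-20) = 20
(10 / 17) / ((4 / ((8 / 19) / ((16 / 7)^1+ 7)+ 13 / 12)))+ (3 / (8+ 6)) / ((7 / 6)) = 1726607 / 4938024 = 0.35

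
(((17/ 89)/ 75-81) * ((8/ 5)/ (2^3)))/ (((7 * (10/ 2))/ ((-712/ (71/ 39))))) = 181.02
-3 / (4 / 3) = -9 / 4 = -2.25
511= 511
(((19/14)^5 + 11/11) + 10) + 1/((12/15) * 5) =8526619/537824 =15.85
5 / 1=5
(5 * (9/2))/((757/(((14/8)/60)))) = 21/24224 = 0.00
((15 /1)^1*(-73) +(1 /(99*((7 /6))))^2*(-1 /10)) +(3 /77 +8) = -290006642 /266805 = -1086.96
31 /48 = 0.65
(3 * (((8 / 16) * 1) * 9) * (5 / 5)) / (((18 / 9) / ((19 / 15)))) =171 / 20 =8.55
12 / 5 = 2.40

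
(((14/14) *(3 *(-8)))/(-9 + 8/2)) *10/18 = 8/3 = 2.67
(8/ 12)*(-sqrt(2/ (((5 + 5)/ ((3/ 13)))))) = -2*sqrt(195)/ 195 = -0.14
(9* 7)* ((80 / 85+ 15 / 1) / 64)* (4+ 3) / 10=119511 / 10880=10.98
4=4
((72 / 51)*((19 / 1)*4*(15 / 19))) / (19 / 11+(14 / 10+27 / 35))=554400 / 25517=21.73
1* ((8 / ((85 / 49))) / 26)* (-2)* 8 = -3136 / 1105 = -2.84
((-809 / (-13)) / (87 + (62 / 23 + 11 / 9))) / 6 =55821 / 489320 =0.11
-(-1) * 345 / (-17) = -345 / 17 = -20.29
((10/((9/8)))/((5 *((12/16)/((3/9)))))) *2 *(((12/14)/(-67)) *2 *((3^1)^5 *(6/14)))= -4.21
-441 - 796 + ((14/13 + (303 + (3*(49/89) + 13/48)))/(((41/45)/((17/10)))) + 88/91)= -7067095227/10625888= -665.08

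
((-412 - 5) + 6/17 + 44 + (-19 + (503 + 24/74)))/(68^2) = 70245/2908496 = 0.02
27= 27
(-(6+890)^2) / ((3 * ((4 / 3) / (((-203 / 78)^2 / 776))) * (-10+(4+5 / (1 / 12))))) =-129231424 / 3983499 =-32.44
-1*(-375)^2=-140625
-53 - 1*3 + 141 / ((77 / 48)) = 2456 / 77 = 31.90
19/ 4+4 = 35/ 4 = 8.75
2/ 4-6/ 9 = -1/ 6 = -0.17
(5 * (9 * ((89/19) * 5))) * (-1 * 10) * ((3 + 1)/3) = -267000/19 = -14052.63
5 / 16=0.31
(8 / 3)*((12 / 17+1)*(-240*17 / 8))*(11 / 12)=-6380 / 3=-2126.67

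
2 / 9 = 0.22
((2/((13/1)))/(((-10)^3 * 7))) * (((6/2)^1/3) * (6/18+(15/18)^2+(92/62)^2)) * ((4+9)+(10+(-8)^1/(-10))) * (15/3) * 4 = -1899461/56218500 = -0.03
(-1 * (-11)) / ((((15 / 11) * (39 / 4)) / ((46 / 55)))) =2024 / 2925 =0.69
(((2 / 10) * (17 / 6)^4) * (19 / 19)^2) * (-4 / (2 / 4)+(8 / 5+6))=-83521 / 16200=-5.16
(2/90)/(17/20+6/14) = 28/1611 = 0.02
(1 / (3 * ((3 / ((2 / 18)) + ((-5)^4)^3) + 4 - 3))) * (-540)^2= 0.00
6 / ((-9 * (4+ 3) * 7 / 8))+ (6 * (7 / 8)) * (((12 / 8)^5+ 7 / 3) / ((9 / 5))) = 1628251 / 56448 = 28.85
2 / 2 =1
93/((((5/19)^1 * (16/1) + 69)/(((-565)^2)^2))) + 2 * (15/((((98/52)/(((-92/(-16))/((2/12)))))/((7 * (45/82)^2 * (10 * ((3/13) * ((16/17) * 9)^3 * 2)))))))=10410072487986348290625/80415477961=129453592168.35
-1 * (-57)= 57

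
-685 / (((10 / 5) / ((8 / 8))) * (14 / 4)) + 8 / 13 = -8849 / 91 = -97.24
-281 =-281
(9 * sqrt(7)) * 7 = 166.68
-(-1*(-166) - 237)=71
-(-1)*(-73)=-73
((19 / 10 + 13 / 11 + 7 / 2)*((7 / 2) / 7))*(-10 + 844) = 150954 / 55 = 2744.62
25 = 25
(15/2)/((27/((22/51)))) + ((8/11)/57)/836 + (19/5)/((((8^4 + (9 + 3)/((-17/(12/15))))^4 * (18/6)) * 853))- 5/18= -39665562888886454749849279974257/251148313708301159352451837919232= -0.16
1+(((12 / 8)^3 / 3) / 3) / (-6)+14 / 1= 239 / 16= 14.94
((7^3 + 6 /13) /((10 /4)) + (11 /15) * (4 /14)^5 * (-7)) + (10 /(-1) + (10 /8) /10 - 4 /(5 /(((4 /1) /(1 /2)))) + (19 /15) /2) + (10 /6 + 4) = 477183751 /3745560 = 127.40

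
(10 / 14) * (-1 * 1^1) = -5 / 7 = -0.71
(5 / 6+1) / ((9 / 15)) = 3.06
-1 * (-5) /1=5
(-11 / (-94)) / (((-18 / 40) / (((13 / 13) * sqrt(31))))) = -1.45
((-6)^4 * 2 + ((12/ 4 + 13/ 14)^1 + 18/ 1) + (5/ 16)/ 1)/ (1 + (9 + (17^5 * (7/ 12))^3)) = 31621860/ 6872677746675067839953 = 0.00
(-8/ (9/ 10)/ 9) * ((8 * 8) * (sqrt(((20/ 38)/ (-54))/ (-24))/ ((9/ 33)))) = -14080 * sqrt(190)/ 41553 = -4.67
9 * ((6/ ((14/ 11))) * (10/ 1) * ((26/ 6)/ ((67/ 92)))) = 1184040/ 469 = 2524.61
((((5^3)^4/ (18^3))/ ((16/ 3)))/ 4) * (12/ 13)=244140625/ 134784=1811.35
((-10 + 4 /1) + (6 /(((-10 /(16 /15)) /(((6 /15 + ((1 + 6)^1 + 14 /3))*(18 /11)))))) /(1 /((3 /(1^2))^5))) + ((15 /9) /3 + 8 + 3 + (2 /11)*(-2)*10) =-37977562 /12375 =-3068.89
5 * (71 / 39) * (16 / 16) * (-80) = -28400 / 39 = -728.21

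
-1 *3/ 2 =-3/ 2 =-1.50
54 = 54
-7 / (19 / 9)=-63 / 19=-3.32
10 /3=3.33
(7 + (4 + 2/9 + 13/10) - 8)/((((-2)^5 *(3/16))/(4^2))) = -1628/135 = -12.06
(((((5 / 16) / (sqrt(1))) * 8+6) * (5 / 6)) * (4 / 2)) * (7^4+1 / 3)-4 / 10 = 1530832 / 45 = 34018.49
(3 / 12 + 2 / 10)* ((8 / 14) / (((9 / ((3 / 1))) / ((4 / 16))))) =3 / 140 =0.02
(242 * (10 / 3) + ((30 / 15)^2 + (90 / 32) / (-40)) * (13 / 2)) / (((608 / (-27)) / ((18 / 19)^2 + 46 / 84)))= -42012392421 / 786644992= -53.41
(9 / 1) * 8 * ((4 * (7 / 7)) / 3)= 96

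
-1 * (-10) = 10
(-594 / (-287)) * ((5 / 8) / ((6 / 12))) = 1485 / 574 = 2.59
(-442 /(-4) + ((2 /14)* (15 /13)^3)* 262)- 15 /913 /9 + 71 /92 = 654027294857 /3875323452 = 168.77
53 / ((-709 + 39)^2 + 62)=53 / 448962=0.00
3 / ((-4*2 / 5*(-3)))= 5 / 8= 0.62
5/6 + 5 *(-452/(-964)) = 4595/1446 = 3.18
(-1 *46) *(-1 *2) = 92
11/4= 2.75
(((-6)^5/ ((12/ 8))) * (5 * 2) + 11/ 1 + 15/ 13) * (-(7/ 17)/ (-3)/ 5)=-4716334/ 3315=-1422.73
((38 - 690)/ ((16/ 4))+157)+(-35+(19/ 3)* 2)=-85/ 3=-28.33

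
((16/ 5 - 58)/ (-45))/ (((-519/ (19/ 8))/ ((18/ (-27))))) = 2603/ 700650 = 0.00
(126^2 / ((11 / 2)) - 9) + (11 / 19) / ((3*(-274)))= 494356433 / 171798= 2877.54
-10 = -10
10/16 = 5/8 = 0.62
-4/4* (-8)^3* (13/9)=6656/9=739.56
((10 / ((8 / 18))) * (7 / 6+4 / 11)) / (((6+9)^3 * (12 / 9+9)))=0.00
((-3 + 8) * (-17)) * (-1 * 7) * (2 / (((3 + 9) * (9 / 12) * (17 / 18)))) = 140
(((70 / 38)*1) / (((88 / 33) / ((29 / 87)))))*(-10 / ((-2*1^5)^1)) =175 / 152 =1.15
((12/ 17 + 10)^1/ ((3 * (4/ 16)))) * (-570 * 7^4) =-332106320/ 17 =-19535665.88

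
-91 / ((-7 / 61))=793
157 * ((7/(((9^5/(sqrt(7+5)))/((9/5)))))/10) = 1099 * sqrt(3)/164025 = 0.01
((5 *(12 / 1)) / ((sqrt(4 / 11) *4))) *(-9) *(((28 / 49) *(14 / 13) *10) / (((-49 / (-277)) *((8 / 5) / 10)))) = -9348750 *sqrt(11) / 637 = -48675.50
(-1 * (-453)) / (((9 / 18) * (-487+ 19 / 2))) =-1812 / 955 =-1.90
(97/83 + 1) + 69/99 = 7849/2739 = 2.87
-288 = -288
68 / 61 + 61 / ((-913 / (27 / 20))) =1141213 / 1113860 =1.02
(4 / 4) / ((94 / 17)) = 17 / 94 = 0.18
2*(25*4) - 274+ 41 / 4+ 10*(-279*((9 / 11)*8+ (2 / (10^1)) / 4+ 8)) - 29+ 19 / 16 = -40812.88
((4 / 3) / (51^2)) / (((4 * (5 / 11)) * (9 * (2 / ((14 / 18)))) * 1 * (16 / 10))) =77 / 10112688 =0.00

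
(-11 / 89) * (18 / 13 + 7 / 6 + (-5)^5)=2679061 / 6942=385.92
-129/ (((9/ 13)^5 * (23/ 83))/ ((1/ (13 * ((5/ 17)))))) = -1732881553/ 2263545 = -765.56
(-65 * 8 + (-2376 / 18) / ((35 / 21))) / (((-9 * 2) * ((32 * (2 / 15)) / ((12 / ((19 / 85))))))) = 63665 / 152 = 418.85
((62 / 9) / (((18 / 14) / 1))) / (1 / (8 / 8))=434 / 81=5.36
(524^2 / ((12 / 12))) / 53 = 274576 / 53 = 5180.68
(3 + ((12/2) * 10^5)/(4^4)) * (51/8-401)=-29634759/32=-926086.22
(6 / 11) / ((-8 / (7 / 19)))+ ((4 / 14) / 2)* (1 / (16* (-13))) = -7853 / 304304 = -0.03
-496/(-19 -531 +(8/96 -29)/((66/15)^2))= 0.90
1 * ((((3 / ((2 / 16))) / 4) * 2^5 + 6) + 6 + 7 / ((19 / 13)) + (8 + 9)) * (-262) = -1123980 / 19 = -59156.84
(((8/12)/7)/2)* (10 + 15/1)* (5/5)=25/21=1.19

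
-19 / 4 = -4.75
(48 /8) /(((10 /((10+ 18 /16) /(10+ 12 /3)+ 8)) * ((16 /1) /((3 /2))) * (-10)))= -1773 /35840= -0.05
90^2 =8100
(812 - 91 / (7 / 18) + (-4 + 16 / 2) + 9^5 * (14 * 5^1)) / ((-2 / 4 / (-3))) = 24804072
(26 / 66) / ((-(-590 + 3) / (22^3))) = 12584 / 1761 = 7.15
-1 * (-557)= 557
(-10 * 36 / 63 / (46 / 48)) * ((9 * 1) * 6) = -51840 / 161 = -321.99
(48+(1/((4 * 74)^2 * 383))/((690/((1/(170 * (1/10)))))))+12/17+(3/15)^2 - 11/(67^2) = 25331855394268381/519697821782400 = 48.74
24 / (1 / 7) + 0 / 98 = 168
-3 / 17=-0.18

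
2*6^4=2592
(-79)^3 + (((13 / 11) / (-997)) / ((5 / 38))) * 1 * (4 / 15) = -405536905451 / 822525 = -493039.00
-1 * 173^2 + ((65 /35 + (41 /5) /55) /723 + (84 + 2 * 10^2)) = -29645.00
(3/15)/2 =0.10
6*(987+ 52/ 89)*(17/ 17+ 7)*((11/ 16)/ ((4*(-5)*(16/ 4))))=-580107/ 1424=-407.38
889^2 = 790321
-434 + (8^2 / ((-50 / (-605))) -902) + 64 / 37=-103576 / 185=-559.87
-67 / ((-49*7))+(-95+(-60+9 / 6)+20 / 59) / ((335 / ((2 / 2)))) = -3550529 / 13558790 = -0.26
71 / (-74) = -71 / 74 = -0.96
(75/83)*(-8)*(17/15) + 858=70534/83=849.81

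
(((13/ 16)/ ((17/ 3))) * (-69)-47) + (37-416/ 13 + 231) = 48717/ 272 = 179.11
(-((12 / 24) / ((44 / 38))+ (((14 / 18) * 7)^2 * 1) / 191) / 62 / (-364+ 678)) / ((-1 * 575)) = 399593 / 7620092528400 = 0.00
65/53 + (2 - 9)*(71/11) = -25626/583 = -43.96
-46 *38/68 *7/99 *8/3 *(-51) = 24472/99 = 247.19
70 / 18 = 35 / 9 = 3.89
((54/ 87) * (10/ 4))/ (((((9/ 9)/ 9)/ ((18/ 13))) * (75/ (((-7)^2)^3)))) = 57177414/ 1885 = 30332.85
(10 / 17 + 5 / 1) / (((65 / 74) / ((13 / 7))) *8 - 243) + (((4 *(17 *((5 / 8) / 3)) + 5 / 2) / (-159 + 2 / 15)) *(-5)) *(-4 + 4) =-3515 / 150467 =-0.02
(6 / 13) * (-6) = -36 / 13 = -2.77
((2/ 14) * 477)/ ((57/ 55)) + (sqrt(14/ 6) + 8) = sqrt(21)/ 3 + 9809/ 133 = 75.28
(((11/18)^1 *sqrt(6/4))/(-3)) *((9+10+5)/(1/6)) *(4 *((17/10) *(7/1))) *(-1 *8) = 83776 *sqrt(6)/15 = 13680.56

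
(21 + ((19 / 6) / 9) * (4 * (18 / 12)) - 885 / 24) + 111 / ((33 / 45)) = 108979 / 792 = 137.60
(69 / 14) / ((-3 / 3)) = -69 / 14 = -4.93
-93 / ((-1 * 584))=93 / 584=0.16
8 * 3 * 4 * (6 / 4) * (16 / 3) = 768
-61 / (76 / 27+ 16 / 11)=-18117 / 1268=-14.29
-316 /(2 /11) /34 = -869 /17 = -51.12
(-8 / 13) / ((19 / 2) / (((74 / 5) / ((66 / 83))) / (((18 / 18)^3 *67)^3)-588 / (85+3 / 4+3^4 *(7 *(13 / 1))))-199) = 266579443024 / 138434744220851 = 0.00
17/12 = 1.42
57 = 57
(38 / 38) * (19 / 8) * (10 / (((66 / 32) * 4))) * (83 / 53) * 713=5622005 / 1749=3214.41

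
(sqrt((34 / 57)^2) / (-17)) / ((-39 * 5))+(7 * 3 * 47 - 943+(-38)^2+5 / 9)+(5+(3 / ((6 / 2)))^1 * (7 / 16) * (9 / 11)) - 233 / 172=41850519617 / 28039440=1492.56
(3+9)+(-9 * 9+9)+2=-58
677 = 677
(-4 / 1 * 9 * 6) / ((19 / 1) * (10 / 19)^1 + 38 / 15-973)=3240 / 14407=0.22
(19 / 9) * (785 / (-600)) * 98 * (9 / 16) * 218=-33192.09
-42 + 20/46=-41.57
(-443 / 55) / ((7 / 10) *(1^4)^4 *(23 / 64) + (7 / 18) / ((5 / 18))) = -56704 / 11627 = -4.88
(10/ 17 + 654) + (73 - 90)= 10839/ 17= 637.59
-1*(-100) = 100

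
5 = 5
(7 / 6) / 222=7 / 1332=0.01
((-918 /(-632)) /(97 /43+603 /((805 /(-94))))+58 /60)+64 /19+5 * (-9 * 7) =-310.69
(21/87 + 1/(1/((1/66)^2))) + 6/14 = 592619/884268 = 0.67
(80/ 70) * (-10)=-80/ 7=-11.43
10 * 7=70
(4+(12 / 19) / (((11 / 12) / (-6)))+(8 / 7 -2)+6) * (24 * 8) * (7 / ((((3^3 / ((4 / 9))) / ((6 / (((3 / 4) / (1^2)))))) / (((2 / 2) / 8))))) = 1875968 / 16929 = 110.81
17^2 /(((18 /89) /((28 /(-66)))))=-180047 /297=-606.22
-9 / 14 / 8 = -9 / 112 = -0.08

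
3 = 3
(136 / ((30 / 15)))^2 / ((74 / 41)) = 94792 / 37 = 2561.95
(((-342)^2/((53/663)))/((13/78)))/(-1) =-465282792/53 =-8778920.60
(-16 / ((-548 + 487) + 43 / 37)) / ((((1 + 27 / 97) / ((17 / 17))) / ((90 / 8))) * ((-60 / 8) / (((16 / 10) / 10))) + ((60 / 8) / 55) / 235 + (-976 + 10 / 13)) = -1929733520 / 7076621045259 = -0.00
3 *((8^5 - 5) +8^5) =196593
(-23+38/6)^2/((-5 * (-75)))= 20/27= 0.74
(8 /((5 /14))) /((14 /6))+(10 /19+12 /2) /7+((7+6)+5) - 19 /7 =17169 /665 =25.82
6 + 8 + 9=23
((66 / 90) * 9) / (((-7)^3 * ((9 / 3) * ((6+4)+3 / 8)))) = -88 / 142345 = -0.00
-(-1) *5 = 5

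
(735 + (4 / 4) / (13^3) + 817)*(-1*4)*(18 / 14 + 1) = -218223680 / 15379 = -14189.72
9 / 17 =0.53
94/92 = 47/46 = 1.02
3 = 3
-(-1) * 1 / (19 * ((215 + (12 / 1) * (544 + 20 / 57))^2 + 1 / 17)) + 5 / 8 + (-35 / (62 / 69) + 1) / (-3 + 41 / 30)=826626212518367 / 34643864510136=23.86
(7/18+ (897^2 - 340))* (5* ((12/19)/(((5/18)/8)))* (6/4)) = 109719276.63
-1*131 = -131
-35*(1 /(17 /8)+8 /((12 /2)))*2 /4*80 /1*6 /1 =-257600 /17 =-15152.94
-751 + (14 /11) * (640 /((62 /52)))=-23131 /341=-67.83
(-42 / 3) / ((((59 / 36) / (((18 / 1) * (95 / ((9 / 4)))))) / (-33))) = 12640320 / 59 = 214242.71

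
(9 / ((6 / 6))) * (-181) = -1629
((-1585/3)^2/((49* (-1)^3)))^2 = 6311274450625/194481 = 32451881.94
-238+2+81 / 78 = -6109 / 26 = -234.96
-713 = -713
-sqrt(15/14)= -sqrt(210)/14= -1.04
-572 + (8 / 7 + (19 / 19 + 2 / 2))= -568.86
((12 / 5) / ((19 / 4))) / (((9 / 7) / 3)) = 112 / 95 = 1.18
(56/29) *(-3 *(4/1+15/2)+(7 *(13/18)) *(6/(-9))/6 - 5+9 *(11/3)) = -32032/2349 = -13.64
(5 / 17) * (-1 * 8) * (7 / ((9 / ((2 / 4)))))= -140 / 153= -0.92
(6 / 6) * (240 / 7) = 240 / 7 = 34.29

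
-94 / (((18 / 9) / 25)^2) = -29375 / 2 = -14687.50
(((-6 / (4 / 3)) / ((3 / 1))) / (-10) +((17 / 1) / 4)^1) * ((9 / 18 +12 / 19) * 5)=473 / 19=24.89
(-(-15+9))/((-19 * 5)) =-6/95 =-0.06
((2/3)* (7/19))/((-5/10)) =-28/57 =-0.49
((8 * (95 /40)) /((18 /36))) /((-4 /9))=-171 /2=-85.50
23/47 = 0.49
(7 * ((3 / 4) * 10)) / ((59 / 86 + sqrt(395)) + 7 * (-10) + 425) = 138109335 / 932765501 - 388290 * sqrt(395) / 932765501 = 0.14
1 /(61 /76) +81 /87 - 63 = -107596 /1769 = -60.82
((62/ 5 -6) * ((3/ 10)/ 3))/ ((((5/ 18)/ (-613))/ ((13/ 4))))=-573768/ 125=-4590.14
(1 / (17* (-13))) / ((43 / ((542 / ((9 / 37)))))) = -20054 / 85527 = -0.23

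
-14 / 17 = -0.82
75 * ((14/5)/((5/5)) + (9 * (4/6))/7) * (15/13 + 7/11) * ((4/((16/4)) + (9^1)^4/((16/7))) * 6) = 8468213760/1001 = 8459754.01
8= 8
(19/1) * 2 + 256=294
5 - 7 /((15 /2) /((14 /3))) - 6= -241 /45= -5.36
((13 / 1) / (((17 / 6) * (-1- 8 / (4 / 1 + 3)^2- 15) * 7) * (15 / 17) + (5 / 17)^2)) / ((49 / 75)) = -56355 / 800863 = -0.07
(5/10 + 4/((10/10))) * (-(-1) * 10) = 45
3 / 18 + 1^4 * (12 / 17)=89 / 102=0.87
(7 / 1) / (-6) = -7 / 6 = -1.17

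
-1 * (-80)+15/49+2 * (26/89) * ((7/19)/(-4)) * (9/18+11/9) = 119635301/1491462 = 80.21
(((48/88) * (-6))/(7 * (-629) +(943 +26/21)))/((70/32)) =864/1997435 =0.00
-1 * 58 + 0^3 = -58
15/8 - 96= -753/8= -94.12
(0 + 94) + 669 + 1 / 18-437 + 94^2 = 164917 / 18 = 9162.06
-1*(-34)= 34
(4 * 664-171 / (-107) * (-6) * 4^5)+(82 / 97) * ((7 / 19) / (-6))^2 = -483086473229 / 67442742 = -7162.91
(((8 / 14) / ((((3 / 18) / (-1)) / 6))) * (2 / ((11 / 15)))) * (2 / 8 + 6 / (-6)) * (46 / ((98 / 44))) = 298080 / 343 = 869.04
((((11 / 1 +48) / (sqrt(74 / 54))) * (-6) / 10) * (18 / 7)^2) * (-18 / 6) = 516132 * sqrt(111) / 9065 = 599.87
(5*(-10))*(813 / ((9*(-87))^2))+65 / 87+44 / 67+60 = 839853277 / 13692321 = 61.34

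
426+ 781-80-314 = 813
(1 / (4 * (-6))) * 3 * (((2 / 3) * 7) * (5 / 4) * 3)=-35 / 16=-2.19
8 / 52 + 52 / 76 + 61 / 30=21277 / 7410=2.87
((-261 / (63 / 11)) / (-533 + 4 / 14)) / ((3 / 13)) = 377 / 1017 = 0.37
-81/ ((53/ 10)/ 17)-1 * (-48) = -11226/ 53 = -211.81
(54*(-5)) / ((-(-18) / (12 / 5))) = -36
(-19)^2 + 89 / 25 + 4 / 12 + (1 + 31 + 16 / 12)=29867 / 75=398.23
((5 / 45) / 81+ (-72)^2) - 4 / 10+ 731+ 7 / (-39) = 280254881 / 47385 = 5914.42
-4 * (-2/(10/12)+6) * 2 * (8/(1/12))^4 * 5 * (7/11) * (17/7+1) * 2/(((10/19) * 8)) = -697143656448/55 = -12675339208.15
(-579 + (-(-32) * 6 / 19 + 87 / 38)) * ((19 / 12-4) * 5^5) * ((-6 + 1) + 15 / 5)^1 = -650415625 / 76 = -8558100.33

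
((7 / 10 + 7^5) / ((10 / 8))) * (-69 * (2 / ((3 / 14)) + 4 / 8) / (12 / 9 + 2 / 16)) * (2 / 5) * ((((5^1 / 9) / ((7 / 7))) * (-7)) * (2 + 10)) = 14597151296 / 125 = 116777210.37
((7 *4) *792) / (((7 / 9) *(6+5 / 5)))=28512 / 7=4073.14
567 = 567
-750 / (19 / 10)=-7500 / 19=-394.74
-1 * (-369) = 369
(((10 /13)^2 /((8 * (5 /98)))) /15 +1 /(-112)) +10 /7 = 1.52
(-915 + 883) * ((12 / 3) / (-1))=128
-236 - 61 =-297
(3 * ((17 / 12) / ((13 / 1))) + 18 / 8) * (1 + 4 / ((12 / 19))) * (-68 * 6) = -100232 / 13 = -7710.15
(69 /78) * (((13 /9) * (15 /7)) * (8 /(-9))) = -460 /189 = -2.43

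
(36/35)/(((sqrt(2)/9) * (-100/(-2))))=81 * sqrt(2)/875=0.13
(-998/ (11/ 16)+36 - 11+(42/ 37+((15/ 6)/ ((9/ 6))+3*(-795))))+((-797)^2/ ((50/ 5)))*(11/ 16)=7787398159/ 195360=39861.78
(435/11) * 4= 1740/11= 158.18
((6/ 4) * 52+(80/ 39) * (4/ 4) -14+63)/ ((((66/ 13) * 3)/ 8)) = 20132/ 297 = 67.78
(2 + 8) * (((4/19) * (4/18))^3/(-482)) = -2560/1205050851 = -0.00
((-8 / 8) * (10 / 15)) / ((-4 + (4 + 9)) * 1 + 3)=-1 / 18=-0.06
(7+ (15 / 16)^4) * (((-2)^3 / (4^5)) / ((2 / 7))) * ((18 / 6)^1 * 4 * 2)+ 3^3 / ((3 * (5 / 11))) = 154133463 / 10485760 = 14.70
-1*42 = -42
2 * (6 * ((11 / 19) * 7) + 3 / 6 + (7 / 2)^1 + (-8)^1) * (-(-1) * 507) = 391404 / 19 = 20600.21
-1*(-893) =893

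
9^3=729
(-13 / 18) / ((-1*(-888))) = -13 / 15984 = -0.00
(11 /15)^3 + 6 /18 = 2456 /3375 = 0.73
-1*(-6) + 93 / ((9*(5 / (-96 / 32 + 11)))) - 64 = -622 / 15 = -41.47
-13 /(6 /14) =-30.33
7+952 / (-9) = -889 / 9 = -98.78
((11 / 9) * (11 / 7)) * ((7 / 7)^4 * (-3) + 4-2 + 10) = 121 / 7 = 17.29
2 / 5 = 0.40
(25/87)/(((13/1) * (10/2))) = 5/1131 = 0.00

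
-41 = -41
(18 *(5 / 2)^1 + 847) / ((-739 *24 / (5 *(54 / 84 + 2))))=-41255 / 62076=-0.66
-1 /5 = -0.20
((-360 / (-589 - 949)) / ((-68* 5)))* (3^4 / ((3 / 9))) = -2187 / 13073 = -0.17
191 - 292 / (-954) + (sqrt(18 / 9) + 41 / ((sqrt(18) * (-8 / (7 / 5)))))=91253 / 477 - 47 * sqrt(2) / 240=191.03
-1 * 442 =-442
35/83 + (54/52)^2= 84167/56108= 1.50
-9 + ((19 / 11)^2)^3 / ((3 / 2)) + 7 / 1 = 83462396 / 5314683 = 15.70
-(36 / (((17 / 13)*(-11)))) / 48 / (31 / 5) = 195 / 23188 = 0.01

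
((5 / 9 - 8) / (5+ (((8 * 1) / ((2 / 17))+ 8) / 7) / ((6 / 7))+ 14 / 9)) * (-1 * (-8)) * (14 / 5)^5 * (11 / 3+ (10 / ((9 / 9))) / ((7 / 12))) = -17996513024 / 1621875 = -11096.12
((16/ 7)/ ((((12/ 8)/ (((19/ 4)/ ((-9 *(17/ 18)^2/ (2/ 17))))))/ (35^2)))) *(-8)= 5107200/ 4913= 1039.53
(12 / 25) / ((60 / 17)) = 17 / 125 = 0.14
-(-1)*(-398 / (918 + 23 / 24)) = -9552 / 22055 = -0.43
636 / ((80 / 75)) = 2385 / 4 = 596.25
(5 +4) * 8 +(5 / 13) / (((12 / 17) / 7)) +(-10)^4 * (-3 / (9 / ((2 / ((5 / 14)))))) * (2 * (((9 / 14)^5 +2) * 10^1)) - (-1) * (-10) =-787590.02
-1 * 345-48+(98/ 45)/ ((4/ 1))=-35321/ 90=-392.46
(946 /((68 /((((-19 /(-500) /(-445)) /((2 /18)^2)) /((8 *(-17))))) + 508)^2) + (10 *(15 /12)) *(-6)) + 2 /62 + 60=-14.97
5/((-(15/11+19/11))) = -55/34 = -1.62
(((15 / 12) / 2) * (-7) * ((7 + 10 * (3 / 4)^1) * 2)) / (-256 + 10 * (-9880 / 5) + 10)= 145 / 22864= 0.01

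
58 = 58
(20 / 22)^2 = 100 / 121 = 0.83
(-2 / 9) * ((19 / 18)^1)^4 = -130321 / 472392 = -0.28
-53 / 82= -0.65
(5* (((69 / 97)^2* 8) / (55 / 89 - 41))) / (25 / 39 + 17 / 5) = -137711925 / 1110290227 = -0.12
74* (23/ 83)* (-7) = -11914/ 83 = -143.54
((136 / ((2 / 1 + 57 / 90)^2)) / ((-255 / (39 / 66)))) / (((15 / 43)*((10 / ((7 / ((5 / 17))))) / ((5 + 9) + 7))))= -11175528 / 1716275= -6.51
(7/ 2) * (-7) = -49/ 2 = -24.50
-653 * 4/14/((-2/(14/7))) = 1306/7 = 186.57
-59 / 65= -0.91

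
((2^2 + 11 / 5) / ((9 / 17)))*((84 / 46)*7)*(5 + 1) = 103292 / 115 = 898.19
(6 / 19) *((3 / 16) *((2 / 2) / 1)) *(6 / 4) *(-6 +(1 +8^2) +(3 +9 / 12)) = 6777 / 1216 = 5.57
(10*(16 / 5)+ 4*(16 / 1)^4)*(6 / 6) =262176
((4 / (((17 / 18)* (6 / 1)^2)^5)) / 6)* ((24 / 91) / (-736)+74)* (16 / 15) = 0.00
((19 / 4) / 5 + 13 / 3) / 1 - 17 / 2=-193 / 60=-3.22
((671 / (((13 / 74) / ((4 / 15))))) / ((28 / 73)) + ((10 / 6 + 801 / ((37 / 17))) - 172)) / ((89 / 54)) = 2593799532 / 1498315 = 1731.14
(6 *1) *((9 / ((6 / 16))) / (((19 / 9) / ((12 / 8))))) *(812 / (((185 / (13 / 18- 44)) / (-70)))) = 50337504 / 37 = 1360473.08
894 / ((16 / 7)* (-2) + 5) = 2086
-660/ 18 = -110/ 3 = -36.67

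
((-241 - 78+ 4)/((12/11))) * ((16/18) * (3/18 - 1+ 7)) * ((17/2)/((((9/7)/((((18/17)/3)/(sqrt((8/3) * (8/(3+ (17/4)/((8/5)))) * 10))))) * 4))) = -19943 * sqrt(2715)/6912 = -150.34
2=2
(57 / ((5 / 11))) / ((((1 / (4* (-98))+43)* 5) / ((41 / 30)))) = 1679524 / 2106875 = 0.80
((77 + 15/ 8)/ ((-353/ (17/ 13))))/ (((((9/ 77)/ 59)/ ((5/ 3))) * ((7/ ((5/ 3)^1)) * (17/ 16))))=-20475950/ 371709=-55.09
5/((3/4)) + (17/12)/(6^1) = 497/72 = 6.90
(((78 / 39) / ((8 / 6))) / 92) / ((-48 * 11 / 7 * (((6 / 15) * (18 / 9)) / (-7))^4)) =-10504375 / 8290304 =-1.27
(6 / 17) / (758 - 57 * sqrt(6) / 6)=114 * sqrt(6) / 19516765 + 9096 / 19516765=0.00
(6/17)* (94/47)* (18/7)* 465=100440/119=844.03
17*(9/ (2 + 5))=153/ 7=21.86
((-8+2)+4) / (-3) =2 / 3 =0.67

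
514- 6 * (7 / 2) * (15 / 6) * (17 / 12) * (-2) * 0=514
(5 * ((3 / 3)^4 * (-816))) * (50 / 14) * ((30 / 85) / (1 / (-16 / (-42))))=-1959.18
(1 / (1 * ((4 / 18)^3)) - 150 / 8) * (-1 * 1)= -579 / 8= -72.38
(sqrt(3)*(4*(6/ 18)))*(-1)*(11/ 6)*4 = -88*sqrt(3)/ 9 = -16.94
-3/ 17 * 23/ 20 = -69/ 340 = -0.20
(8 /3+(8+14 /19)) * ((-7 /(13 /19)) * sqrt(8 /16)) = -175 * sqrt(2) /3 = -82.50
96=96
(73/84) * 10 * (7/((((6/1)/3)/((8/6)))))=365/9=40.56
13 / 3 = 4.33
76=76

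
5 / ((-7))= -5 / 7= -0.71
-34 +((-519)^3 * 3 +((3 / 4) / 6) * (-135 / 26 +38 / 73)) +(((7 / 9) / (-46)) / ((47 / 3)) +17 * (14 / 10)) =-103258660634630557 / 246208560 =-419395087.79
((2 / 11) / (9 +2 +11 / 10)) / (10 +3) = 20 / 17303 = 0.00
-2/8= -1/4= -0.25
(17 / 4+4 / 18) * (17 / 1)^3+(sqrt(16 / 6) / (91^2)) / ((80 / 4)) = sqrt(6) / 248430+790993 / 36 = 21972.03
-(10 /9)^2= -100 /81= -1.23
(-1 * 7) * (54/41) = -378/41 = -9.22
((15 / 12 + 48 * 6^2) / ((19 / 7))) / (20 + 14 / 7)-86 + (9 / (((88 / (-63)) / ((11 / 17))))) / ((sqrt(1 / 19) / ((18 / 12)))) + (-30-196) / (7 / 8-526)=-397638997 / 7024072-1701 * sqrt(19) / 272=-83.87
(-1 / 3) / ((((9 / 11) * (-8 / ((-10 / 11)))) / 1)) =-5 / 108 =-0.05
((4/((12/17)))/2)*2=17/3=5.67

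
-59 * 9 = -531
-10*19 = -190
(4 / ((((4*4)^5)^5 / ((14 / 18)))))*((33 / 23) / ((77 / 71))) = 71 / 21866972853936957175818130292736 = 0.00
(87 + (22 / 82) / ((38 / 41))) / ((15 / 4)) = 6634 / 285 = 23.28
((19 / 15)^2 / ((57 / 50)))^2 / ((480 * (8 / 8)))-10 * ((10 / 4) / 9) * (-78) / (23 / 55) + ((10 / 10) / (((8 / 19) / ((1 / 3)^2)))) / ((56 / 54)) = 29203728269 / 56337120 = 518.37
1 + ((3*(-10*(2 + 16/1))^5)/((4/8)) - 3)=-1133740800002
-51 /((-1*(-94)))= -51 /94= -0.54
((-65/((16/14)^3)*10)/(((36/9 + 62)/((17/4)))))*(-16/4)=1895075/16896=112.16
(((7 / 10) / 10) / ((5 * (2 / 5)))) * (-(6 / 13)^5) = -6804 / 9282325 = -0.00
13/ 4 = 3.25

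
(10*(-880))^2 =77440000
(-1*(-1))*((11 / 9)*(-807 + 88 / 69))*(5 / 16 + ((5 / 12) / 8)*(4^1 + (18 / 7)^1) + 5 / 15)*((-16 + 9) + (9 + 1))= -50758235 / 17388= -2919.15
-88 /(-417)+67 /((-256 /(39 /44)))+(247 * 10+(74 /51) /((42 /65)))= 4145575601527 /1676860416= 2472.22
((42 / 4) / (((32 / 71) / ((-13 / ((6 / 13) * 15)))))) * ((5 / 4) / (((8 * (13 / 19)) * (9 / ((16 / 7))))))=-17537 / 6912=-2.54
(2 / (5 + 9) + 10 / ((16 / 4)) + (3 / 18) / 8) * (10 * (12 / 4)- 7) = 20585 / 336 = 61.26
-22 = -22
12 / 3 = 4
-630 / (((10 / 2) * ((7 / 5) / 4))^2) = -1440 / 7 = -205.71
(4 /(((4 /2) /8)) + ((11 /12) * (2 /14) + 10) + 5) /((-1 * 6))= -2615 /504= -5.19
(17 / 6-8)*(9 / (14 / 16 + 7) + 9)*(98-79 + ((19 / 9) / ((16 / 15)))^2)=-16602143 / 13824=-1200.97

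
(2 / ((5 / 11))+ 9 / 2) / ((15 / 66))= 979 / 25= 39.16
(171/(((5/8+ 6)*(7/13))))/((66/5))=14820/4081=3.63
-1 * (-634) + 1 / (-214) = 135675 / 214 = 634.00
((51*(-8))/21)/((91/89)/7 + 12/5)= -60520/7931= -7.63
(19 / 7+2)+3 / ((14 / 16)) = 57 / 7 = 8.14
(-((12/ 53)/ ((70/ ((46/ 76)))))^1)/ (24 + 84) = -0.00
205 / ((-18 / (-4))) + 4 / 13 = 5366 / 117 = 45.86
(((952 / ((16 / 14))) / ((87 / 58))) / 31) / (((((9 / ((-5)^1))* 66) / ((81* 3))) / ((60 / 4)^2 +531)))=-9446220 / 341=-27701.52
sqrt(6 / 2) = sqrt(3) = 1.73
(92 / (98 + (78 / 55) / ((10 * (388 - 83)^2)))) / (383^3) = 2353532500 / 140849327219909843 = 0.00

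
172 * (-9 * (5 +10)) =-23220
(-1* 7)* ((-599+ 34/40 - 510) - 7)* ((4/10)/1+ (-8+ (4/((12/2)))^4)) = -57784.04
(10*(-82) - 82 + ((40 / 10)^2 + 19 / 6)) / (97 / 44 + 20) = -116534 / 2931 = -39.76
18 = 18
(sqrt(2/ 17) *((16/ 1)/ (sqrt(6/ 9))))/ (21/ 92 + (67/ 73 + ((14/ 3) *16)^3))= 2901312 *sqrt(51)/ 1283231049851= 0.00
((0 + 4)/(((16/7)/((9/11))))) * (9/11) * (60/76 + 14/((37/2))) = 616329/340252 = 1.81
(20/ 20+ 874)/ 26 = 875/ 26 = 33.65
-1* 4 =-4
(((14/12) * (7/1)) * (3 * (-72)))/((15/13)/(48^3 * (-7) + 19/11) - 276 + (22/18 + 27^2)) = -351502085844/90510236975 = -3.88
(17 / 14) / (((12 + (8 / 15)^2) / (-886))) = -1694475 / 19348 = -87.58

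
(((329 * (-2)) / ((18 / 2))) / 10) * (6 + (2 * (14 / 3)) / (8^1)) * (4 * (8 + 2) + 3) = -608321 / 270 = -2253.04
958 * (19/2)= 9101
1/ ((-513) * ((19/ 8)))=-8/ 9747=-0.00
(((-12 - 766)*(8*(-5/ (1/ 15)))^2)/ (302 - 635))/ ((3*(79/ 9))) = 93360000/ 2923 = 31939.79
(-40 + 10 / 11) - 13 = -573 / 11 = -52.09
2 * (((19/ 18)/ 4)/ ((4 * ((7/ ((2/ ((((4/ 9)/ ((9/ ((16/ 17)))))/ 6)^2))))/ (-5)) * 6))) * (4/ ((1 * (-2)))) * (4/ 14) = 60044085/ 200704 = 299.17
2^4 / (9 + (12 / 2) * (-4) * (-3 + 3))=16 / 9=1.78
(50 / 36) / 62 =25 / 1116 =0.02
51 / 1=51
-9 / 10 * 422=-1899 / 5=-379.80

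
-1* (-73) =73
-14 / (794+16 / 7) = -49 / 2787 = -0.02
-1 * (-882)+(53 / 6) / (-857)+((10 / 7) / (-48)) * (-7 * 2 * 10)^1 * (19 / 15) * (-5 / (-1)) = 7006324 / 7713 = 908.38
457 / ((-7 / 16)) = -7312 / 7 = -1044.57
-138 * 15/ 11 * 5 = -10350/ 11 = -940.91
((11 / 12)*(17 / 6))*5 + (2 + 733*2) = 106631 / 72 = 1480.99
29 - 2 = 27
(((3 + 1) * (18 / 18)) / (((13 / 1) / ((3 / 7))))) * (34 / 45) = 136 / 1365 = 0.10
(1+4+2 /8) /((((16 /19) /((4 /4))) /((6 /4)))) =1197 /128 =9.35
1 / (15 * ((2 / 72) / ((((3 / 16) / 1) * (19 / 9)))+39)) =19 / 11135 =0.00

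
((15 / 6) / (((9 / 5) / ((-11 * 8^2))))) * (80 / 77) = -64000 / 63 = -1015.87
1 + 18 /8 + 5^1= 33 /4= 8.25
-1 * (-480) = 480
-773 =-773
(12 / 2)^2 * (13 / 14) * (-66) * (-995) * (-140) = -307335600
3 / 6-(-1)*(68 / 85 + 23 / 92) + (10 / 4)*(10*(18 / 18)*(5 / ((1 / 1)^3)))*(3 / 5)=1531 / 20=76.55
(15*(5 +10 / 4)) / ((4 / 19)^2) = 81225 / 32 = 2538.28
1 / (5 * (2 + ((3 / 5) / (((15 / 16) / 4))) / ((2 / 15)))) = 1 / 106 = 0.01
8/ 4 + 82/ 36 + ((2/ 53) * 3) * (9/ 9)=4189/ 954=4.39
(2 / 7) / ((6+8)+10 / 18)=18 / 917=0.02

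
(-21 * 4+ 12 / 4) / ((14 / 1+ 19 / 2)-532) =18 / 113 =0.16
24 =24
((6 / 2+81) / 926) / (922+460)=21 / 319933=0.00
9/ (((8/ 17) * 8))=153/ 64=2.39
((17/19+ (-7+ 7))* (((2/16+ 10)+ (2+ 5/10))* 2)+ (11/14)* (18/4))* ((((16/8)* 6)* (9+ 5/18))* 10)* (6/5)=4642600/133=34906.77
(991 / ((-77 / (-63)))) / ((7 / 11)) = 8919 / 7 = 1274.14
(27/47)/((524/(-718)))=-0.79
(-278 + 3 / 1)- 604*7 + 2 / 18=-40526 / 9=-4502.89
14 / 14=1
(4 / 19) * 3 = 12 / 19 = 0.63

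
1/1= 1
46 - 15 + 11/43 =1344/43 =31.26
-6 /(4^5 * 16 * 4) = -3 /32768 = -0.00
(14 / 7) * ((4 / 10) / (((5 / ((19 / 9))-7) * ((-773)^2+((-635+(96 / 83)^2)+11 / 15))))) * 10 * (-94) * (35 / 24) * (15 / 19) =849930375 / 2713931242396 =0.00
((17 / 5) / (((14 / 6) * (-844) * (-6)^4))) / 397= -17 / 5066228160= -0.00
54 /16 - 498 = -3957 /8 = -494.62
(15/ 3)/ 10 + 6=13/ 2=6.50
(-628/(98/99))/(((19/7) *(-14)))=15543/931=16.69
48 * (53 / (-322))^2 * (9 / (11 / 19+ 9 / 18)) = 11528136 / 1062761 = 10.85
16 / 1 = 16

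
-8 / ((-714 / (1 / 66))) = 2 / 11781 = 0.00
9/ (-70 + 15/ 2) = -0.14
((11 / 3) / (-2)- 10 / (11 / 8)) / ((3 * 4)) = -0.76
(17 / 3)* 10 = 170 / 3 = 56.67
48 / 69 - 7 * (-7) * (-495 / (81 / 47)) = -2913151 / 207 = -14073.19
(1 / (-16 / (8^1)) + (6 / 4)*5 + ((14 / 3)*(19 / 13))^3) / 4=19236329 / 237276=81.07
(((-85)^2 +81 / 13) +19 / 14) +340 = 1378211 / 182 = 7572.59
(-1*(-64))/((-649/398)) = -25472/649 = -39.25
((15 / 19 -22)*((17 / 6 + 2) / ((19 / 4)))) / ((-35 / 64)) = 1495936 / 37905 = 39.47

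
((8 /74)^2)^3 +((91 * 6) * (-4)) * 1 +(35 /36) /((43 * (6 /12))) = -4337055169801525 /1985872240566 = -2183.95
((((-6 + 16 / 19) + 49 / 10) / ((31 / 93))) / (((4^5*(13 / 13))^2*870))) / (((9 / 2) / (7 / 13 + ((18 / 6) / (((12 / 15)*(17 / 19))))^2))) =-53326357 / 15628784526950400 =-0.00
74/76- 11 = -381/38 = -10.03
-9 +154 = 145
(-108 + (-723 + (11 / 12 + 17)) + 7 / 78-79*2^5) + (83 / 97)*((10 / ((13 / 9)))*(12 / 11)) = -555039385 / 166452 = -3334.53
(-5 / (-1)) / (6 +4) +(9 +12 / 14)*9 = 1249 / 14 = 89.21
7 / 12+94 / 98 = 907 / 588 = 1.54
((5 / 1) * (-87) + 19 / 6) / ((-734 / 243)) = 209871 / 1468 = 142.96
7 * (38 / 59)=4.51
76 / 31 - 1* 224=-6868 / 31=-221.55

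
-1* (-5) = 5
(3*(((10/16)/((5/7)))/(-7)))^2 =9/64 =0.14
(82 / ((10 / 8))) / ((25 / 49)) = 16072 / 125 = 128.58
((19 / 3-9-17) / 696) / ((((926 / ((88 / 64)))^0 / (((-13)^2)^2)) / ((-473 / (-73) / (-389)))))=797051827 / 59292936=13.44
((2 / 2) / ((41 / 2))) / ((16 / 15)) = 15 / 328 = 0.05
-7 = -7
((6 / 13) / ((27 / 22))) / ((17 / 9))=44 / 221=0.20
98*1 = 98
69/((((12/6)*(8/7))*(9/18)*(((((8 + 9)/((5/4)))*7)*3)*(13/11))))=1265/7072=0.18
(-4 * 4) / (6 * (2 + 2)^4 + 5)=-16 / 1541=-0.01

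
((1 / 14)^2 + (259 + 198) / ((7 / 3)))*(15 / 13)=44295 / 196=225.99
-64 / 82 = -32 / 41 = -0.78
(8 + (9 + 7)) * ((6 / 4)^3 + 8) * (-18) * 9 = -44226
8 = 8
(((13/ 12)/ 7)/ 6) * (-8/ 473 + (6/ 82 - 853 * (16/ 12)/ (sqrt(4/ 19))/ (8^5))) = 14183/ 9774072 - 11089 * sqrt(19)/ 24772608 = -0.00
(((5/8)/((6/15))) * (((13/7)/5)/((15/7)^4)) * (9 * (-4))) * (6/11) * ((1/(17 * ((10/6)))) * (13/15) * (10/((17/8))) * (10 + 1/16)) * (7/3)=-65328809/35763750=-1.83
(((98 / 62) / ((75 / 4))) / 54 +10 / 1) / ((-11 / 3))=-2.73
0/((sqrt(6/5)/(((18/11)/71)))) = 0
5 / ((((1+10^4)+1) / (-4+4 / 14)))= -65 / 35007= -0.00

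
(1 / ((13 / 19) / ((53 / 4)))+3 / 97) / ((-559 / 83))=-8120305 / 2819596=-2.88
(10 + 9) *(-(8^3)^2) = -4980736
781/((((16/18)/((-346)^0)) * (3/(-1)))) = -2343/8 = -292.88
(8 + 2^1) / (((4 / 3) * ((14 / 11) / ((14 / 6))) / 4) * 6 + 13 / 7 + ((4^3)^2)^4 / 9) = 1386 / 4334714641344511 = 0.00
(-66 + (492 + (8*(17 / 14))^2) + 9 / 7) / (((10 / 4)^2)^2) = 408976 / 30625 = 13.35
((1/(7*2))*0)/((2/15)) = 0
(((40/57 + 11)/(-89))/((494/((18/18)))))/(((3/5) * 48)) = -3335/360872928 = -0.00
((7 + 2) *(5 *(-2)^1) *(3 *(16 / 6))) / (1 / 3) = -2160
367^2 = 134689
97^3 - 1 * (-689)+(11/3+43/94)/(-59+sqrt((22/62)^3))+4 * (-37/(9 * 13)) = 1041692531185362127/1140505137720 - 396583 * sqrt(341)/29243721480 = 913360.66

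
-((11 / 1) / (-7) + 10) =-59 / 7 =-8.43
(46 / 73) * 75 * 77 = 265650 / 73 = 3639.04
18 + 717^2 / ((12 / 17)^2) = 16508257 / 16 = 1031766.06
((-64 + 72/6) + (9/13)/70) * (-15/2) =141933/364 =389.93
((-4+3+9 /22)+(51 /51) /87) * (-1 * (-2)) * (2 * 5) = -11090 /957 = -11.59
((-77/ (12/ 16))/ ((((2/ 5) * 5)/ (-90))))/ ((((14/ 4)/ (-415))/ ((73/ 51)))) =-784105.88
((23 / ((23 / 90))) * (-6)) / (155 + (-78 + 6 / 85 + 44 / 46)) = -1055700 / 152543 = -6.92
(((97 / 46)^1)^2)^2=88529281 / 4477456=19.77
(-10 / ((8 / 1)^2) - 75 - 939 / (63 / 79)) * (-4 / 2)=841769 / 336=2505.26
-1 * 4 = -4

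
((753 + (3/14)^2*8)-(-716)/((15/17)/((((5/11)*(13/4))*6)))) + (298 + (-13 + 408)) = 8638.91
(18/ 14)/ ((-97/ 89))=-801/ 679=-1.18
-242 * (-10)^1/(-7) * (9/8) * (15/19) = -81675/266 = -307.05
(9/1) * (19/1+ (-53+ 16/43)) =-13014/43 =-302.65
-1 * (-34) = 34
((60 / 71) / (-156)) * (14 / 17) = -70 / 15691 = -0.00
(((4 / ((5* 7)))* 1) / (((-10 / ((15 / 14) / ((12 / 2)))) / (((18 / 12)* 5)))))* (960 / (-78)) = 0.19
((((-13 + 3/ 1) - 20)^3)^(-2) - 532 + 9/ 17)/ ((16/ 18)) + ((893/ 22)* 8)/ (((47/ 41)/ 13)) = 373784463000187/ 121176000000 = 3084.64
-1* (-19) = 19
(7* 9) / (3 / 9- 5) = -27 / 2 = -13.50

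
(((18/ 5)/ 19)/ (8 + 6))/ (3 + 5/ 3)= 27/ 9310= 0.00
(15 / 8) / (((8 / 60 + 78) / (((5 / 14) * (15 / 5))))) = 3375 / 131264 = 0.03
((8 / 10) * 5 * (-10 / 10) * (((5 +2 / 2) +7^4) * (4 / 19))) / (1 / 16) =-616192 / 19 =-32431.16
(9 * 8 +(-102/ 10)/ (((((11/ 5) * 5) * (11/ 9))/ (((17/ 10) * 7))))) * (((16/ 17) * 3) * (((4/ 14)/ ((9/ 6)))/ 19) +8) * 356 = 1230964483824/ 6839525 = 179978.07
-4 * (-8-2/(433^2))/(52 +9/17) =101994152/167427677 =0.61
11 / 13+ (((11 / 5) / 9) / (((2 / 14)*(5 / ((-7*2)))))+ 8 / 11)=-103529 / 32175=-3.22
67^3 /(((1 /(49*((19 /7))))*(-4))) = -40001479 /4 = -10000369.75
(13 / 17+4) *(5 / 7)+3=762 / 119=6.40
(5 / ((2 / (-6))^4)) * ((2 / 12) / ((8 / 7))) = 945 / 16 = 59.06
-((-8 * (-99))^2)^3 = -246803372284575744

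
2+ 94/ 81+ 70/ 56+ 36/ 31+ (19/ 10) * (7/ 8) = 1453223/ 200880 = 7.23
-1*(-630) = 630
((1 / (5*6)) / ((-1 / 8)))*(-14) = 56 / 15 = 3.73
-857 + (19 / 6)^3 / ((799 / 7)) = -856.72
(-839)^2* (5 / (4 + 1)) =703921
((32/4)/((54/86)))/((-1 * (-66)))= 0.19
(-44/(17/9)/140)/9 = -0.02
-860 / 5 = -172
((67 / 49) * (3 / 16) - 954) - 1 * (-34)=-721079 / 784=-919.74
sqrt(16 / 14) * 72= 144 * sqrt(14) / 7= 76.97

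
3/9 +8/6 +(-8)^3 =-1531/3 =-510.33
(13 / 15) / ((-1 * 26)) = -1 / 30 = -0.03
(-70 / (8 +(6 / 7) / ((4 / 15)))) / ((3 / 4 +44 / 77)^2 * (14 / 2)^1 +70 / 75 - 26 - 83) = 1646400 / 25279669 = 0.07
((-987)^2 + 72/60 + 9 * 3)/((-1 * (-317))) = 4870986/1585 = 3073.18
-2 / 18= -1 / 9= -0.11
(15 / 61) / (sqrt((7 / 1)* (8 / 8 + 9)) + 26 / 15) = -2925 / 459757 + 3375* sqrt(70) / 919514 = 0.02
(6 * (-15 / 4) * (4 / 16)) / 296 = -45 / 2368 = -0.02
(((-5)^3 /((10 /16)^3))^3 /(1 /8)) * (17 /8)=-2281701376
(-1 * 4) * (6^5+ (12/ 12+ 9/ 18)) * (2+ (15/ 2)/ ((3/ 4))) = -373320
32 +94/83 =2750/83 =33.13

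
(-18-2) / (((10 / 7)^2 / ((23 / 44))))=-1127 / 220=-5.12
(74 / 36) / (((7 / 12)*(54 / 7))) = 37 / 81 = 0.46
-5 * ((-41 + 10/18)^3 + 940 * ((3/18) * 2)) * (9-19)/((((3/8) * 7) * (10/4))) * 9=-7680019840/1701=-4515002.85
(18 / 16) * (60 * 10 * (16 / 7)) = 10800 / 7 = 1542.86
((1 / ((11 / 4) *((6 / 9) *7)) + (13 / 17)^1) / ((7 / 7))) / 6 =1103 / 7854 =0.14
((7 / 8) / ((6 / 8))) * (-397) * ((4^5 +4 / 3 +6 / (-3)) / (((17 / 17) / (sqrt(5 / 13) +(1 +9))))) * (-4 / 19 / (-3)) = -170630600 / 513-17063060 * sqrt(65) / 6669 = -353241.05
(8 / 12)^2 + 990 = 8914 / 9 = 990.44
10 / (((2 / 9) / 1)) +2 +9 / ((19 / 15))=1028 / 19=54.11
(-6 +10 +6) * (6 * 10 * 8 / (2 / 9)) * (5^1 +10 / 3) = 180000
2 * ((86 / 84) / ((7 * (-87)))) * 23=-989 / 12789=-0.08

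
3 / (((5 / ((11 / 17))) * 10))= 33 / 850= 0.04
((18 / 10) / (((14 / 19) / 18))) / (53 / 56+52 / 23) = 3496 / 255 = 13.71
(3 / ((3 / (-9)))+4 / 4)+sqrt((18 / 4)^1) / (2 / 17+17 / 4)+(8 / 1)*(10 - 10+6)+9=34*sqrt(2) / 99+49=49.49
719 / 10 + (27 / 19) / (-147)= 669299 / 9310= 71.89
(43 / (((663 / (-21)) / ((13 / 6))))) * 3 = -301 / 34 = -8.85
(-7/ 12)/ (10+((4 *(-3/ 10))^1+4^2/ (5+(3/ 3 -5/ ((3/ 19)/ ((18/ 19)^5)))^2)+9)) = -53661015676835/ 1640144934168268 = -0.03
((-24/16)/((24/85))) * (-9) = 765/16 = 47.81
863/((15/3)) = 863/5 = 172.60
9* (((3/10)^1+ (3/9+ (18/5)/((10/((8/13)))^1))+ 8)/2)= 51801/1300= 39.85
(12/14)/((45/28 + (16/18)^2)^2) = 0.15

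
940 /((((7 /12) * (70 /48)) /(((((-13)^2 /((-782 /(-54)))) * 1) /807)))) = 82353024 /5153771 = 15.98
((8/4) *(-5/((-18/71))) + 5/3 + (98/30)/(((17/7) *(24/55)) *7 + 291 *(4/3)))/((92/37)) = 297789949/18007344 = 16.54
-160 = -160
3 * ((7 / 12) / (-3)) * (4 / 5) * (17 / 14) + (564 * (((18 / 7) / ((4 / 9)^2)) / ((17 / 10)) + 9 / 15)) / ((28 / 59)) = 490451599 / 49980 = 9812.96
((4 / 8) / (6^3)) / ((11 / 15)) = 5 / 1584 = 0.00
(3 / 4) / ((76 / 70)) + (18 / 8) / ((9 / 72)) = 2841 / 152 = 18.69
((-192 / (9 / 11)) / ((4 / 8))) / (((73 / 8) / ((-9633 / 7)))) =36168704 / 511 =70780.24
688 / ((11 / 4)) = 2752 / 11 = 250.18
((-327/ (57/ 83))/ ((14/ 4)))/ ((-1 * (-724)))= -0.19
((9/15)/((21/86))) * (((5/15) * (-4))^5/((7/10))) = -176128/11907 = -14.79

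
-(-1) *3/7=3/7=0.43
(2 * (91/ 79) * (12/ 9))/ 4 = 182/ 237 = 0.77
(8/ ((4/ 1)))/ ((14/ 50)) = 50/ 7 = 7.14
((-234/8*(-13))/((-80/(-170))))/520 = 1.55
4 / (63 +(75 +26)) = 1 / 41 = 0.02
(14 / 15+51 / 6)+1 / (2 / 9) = 209 / 15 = 13.93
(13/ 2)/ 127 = 13/ 254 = 0.05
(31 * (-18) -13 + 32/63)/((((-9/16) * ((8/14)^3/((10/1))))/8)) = 35222180/81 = 434841.73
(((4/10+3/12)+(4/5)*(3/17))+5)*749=1474781/340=4337.59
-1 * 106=-106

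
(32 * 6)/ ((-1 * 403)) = -0.48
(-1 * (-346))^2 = 119716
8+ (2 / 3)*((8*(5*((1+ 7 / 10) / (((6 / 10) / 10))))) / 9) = 7448 / 81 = 91.95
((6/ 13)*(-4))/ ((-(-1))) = -24/ 13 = -1.85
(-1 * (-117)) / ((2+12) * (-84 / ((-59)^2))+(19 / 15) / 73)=-445968315 / 1221581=-365.07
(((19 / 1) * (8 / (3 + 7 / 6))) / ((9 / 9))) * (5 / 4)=228 / 5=45.60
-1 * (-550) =550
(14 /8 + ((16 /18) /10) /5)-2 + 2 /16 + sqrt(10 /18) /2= -193 /1800 + sqrt(5) /6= 0.27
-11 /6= -1.83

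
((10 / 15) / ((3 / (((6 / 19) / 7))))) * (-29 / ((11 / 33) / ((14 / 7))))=-232 / 133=-1.74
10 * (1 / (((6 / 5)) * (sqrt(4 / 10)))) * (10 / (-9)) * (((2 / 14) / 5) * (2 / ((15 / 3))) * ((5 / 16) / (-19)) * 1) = 0.00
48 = 48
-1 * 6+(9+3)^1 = 6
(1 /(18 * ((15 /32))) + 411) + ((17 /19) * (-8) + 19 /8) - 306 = 2058887 /20520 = 100.34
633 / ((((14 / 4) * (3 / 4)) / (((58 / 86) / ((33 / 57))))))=930088 / 3311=280.91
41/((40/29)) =1189/40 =29.72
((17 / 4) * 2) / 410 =17 / 820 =0.02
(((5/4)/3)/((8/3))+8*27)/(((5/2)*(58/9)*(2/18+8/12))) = 560277/32480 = 17.25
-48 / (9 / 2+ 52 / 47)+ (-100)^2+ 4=5267596 / 527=9995.44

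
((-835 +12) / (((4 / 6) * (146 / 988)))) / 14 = -609843 / 1022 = -596.72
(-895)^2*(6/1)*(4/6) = 3204100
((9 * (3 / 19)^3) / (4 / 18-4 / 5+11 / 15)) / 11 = 10935 / 528143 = 0.02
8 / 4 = 2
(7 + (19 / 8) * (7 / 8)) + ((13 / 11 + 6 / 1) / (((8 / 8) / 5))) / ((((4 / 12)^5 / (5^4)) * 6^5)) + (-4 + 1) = 498029 / 704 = 707.43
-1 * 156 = -156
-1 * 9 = -9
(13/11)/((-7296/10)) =-65/40128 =-0.00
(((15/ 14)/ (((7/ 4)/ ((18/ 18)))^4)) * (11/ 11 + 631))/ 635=242688/ 2134489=0.11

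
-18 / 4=-9 / 2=-4.50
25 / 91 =0.27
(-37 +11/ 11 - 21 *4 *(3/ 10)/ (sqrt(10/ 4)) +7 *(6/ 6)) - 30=-59 - 126 *sqrt(10)/ 25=-74.94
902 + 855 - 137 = 1620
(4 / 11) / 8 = 0.05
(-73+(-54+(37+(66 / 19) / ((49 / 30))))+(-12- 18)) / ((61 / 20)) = -2194800 / 56791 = -38.65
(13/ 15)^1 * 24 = 20.80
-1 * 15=-15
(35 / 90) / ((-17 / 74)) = -259 / 153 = -1.69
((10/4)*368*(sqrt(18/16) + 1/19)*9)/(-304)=-3105*sqrt(2)/152 -1035/722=-30.32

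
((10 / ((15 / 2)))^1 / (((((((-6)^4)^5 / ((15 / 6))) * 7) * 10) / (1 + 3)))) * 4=1 / 4798707952582656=0.00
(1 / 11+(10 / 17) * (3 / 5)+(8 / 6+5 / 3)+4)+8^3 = 519.44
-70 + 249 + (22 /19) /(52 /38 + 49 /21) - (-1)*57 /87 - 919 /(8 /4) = -279.53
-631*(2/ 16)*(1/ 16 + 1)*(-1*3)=32181/ 128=251.41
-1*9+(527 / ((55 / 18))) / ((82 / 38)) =159939 / 2255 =70.93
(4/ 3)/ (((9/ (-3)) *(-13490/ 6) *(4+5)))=4/ 182115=0.00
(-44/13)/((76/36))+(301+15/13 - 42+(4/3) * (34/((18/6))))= 608350/2223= 273.66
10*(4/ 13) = 3.08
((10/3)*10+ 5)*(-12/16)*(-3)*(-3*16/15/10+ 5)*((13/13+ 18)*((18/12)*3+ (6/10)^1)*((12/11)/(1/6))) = 70404633/275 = 256016.85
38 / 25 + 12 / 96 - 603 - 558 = -231871 / 200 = -1159.36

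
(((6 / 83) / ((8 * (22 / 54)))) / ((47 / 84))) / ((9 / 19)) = 3591 / 42911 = 0.08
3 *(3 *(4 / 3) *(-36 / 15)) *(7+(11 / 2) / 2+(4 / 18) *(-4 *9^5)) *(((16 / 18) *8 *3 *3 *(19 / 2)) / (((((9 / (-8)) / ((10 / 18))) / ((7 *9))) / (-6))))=171530827776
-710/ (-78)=355/ 39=9.10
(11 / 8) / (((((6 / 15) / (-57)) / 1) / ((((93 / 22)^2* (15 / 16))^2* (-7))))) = 33578184598875 / 87228416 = 384945.48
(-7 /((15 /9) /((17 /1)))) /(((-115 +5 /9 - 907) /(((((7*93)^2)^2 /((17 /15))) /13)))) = 101837332069767 /119509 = 852131070.21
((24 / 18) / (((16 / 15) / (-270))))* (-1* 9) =6075 / 2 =3037.50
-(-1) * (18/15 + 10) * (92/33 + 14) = 31024/165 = 188.02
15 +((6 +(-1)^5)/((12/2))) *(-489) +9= -767/2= -383.50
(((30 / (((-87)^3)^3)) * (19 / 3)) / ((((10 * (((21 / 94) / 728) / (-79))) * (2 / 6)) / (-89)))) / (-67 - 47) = 34367528 / 856632462729088581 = 0.00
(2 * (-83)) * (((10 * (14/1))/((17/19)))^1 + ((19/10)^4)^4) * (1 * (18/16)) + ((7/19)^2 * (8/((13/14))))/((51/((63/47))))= -812316163569949837153809741849/149988280000000000000000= -5415864.25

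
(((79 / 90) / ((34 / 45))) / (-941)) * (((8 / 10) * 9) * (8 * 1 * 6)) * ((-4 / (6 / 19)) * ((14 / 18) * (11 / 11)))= 336224 / 79985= 4.20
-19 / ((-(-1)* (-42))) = 0.45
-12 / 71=-0.17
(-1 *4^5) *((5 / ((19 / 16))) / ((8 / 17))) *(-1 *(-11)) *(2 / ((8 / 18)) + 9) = -25850880 / 19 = -1360572.63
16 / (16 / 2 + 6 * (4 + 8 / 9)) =0.43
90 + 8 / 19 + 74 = 3124 / 19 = 164.42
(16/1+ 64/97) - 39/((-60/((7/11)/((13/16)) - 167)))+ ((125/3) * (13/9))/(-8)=-113973317/1152360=-98.90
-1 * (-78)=78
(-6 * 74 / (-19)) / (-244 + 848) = 111 / 2869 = 0.04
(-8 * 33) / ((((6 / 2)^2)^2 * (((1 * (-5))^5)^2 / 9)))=-88 / 29296875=-0.00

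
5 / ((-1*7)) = -5 / 7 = -0.71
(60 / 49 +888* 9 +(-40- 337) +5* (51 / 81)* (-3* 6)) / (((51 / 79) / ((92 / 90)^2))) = 37152366164 / 3036285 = 12236.13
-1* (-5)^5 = 3125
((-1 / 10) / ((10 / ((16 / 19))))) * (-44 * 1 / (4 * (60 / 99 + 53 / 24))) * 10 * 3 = 69696 / 70585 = 0.99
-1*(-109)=109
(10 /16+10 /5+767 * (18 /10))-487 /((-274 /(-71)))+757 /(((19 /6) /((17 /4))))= 236665307 /104120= 2273.01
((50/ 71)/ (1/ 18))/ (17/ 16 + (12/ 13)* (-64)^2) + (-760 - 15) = -43285394125/ 55852363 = -775.00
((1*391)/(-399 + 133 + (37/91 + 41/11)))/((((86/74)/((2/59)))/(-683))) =9890841961/332509368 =29.75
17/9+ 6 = 71/9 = 7.89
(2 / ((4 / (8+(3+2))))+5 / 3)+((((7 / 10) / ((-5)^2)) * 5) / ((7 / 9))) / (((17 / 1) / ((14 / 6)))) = 10444 / 1275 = 8.19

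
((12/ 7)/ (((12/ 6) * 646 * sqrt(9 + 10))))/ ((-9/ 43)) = -43 * sqrt(19)/ 128877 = -0.00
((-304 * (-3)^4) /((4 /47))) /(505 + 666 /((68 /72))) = -4918644 /20573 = -239.08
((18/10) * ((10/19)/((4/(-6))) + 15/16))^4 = 43046721/8540717056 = 0.01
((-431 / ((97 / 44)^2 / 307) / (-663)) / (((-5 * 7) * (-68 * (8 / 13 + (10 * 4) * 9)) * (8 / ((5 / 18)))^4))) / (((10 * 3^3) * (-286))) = -36387175 / 40402226021626002014208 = -0.00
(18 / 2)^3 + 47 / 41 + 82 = 33298 / 41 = 812.15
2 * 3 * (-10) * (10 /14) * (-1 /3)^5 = 100 /567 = 0.18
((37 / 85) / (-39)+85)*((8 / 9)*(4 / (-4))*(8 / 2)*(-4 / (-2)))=-604.37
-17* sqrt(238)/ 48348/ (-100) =sqrt(238)/ 284400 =0.00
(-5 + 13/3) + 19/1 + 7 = 76/3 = 25.33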